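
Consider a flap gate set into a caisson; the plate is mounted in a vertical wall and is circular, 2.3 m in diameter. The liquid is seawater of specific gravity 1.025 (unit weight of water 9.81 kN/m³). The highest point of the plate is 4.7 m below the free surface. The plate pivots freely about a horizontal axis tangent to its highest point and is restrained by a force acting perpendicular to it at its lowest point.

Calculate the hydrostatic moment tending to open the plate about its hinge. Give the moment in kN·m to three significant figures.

M ≈ 295 kN·m

γ = 1.025 × 9.81 = 10.05525 kN/m³.
The centroid is at the centre, 1.15 m below the top of the plate, so the centroid depth is h_c = 4.7 + 1.15 = 5.85 m.
A = π(1.15)² = 4.15476 m².
Resultant F = γ·h_c·A = 10.05525 × 5.85 × 4.15476 = 244.396 kN.
I_c = πr⁴/4 = π × 1.15⁴/4 = 1.37367 m⁴.
Centre of pressure: y_p = y_c + I_c/(y_c·A) = 5.85 + 1.37367/(5.85 × 4.15476) = 5.85 + 0.0565172 = 5.90652 m along the plane.
The resultant acts 1.15 + 0.0565172 = 1.20652 m (along the plate) below the hinge at the top edge, so the moment about the hinge is M = F × 1.20652 = 244.396 × 1.20652 = 294.869 kN·m.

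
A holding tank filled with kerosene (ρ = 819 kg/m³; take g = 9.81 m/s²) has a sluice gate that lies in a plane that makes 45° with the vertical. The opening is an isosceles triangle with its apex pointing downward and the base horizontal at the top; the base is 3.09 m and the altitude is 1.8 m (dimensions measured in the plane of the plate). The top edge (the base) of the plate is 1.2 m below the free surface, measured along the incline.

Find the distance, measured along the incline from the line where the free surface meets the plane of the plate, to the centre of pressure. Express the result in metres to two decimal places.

y_p = 1.90 m

γ = ρg = 819 × 9.81 / 1000 = 8.03439 kN/m³.
The plate makes 45° with the vertical, i.e. θ = 90° − 45° = 45° to the horizontal. Measuring y along the incline from the free-surface line, vertical depth h = y·sinθ with sinθ = 0.707107.
With the apex down, the centroid sits h/3 = 1.8/3 = 0.6 m below the base (the top edge), so y_c = 1.2 + 0.6 = 1.8 m and h_c = 1.8 × 0.707107 = 1.27279 m.
A = ½ × 3.09 × 1.8 = 2.781 m².
Resultant F = γ·h_c·A = 8.03439 × 1.27279 × 2.781 = 28.4388 kN.
I_c = b·h³/36 = 3.09 × 1.8³/36 = 0.50058 m⁴.
Centre of pressure: y_p = y_c + I_c/(y_c·A) = 1.8 + 0.50058/(1.8 × 2.781) = 1.8 + 0.1 = 1.9 m along the plane.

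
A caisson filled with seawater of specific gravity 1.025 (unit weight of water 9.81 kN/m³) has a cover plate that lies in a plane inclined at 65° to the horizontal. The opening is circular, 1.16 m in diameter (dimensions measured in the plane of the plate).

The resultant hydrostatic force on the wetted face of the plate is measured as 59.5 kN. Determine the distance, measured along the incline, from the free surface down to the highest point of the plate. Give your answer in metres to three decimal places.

γ = 1.025 × 9.81 = 10.05525 kN/m³.
A = π(0.58)² = 1.05683 m².
From F = γ·h_c·A, the centroid depth is h_c = 59.5/(10.05525 × 1.05683) = 5.59911 m.
Let θ = 65° be the plate's angle to the horizontal; measure y along the incline from where the plane meets the free surface. Vertical depth h = y·sinθ with sinθ = 0.906308.
Along the incline, y_c = h_c/sinθ = 5.59911/0.906308 = 6.17793 m.
The centroid is at the centre, 0.58 m below the top of the plate, so the highest point sits at y_top = 6.17793 − 0.58 = 5.59793 m along the incline.

y_top ≈ 5.598 m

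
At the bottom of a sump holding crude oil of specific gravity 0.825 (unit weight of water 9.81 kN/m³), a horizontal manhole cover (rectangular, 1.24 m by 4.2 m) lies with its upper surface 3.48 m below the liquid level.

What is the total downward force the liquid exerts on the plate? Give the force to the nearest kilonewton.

F ≈ 147 kN

γ = 0.825 × 9.81 = 8.09325 kN/m³.
The plate is horizontal, so pressure is uniform at p = γ·h = 8.09325 × 3.48 = 28.1645 kN/m².
A = 1.24 × 4.2 = 5.208 m².
F = p·A = 28.1645 × 5.208 = 146.681 kN.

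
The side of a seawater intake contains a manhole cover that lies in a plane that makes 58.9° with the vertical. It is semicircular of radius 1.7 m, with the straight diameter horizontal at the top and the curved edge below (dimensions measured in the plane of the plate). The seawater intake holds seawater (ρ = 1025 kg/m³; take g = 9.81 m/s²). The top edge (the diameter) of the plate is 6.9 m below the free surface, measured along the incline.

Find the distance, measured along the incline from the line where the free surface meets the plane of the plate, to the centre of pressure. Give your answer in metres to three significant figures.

y_p = 7.65 m

γ = ρg = 1025 × 9.81 / 1000 = 10.05525 kN/m³.
The plate makes 58.9° with the vertical, i.e. θ = 90° − 58.9° = 31.1° to the horizontal. Measuring y along the incline from the free-surface line, vertical depth h = y·sinθ with sinθ = 0.516533.
The centroid of a semicircle lies 4r/(3π) = 0.721502 m from the diameter, here below the top edge, so y_c = 6.9 + 0.721502 = 7.6215 m and h_c = 7.6215 × 0.516533 = 3.93676 m.
A = πr²/2 = π × 1.7²/2 = 4.5396 m².
Resultant F = γ·h_c·A = 10.05525 × 3.93676 × 4.5396 = 179.701 kN.
I_c = (π/8 − 8/(9π))·r⁴ = 0.109757 × 1.7⁴ = 0.916701 m⁴.
Centre of pressure: y_p = y_c + I_c/(y_c·A) = 7.6215 + 0.916701/(7.6215 × 4.5396) = 7.6215 + 0.0264954 = 7.648 m along the plane.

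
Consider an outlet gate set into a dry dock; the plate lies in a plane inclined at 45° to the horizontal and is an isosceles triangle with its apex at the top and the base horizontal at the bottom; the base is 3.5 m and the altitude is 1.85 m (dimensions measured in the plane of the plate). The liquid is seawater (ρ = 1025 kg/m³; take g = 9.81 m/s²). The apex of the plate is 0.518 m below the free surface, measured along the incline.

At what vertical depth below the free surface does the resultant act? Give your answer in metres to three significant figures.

h_p = 1.32 m

γ = ρg = 1025 × 9.81 / 1000 = 10.05525 kN/m³.
Let θ = 45° be the plate's angle to the horizontal; measure y along the incline from where the plane meets the free surface. Vertical depth h = y·sinθ with sinθ = 0.707107.
With the apex up, the centroid sits 2h/3 = 2 × 1.85/3 = 1.23333 m below the apex, so y_c = 0.518 + 1.23333 = 1.75133 m and h_c = 1.75133 × 0.707107 = 1.23838 m.
A = ½ × 3.5 × 1.85 = 3.2375 m².
Resultant F = γ·h_c·A = 10.05525 × 1.23838 × 3.2375 = 40.3141 kN.
I_c = b·h³/36 = 3.5 × 1.85³/36 = 0.615575 m⁴.
Centre of pressure: y_p = y_c + I_c/(y_c·A) = 1.75133 + 0.615575/(1.75133 × 3.2375) = 1.75133 + 0.108568 = 1.8599 m along the plane.
Vertically, h_p = y_p·sinθ = 1.8599 × 0.707107 = 1.31515 m.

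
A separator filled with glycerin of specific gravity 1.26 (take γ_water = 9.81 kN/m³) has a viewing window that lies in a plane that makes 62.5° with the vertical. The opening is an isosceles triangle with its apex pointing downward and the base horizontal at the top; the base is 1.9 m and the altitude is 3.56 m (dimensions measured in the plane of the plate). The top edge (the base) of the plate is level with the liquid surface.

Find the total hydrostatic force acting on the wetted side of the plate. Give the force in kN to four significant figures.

γ = 1.26 × 9.81 = 12.3606 kN/m³.
The plate makes 62.5° with the vertical, i.e. θ = 90° − 62.5° = 27.5° to the horizontal. Measuring y along the incline from the free-surface line, vertical depth h = y·sinθ with sinθ = 0.461749.
With the apex down, the centroid sits h/3 = 3.56/3 = 1.18667 m below the base (the top edge), so y_c = 1.18667 m and h_c = 1.18667 × 0.461749 = 0.547944 m.
A = ½ × 1.9 × 3.56 = 3.382 m².
Resultant F = γ·h_c·A = 12.3606 × 0.547944 × 3.382 = 22.906 kN.

F ≈ 22.91 kN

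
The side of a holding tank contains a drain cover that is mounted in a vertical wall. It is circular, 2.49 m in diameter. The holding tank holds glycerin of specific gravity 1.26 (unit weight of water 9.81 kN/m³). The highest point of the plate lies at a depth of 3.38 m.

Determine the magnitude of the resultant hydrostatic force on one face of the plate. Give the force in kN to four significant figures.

F ≈ 278.4 kN

γ = 1.26 × 9.81 = 12.3606 kN/m³.
The centroid is at the centre, 1.245 m below the top of the plate, so the centroid depth is h_c = 3.38 + 1.245 = 4.625 m.
A = π(1.245)² = 4.86955 m².
Resultant F = γ·h_c·A = 12.3606 × 4.625 × 4.86955 = 278.381 kN.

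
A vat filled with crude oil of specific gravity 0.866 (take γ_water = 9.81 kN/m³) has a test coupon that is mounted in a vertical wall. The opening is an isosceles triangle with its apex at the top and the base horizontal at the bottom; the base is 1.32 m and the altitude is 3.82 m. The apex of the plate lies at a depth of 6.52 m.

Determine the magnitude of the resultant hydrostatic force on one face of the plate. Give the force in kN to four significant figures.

γ = 0.866 × 9.81 = 8.49546 kN/m³.
With the apex up, the centroid sits 2h/3 = 2 × 3.82/3 = 2.54667 m below the apex, so the centroid depth is h_c = 6.52 + 2.54667 = 9.06667 m.
A = ½ × 1.32 × 3.82 = 2.5212 m².
Resultant F = γ·h_c·A = 8.49546 × 9.06667 × 2.5212 = 194.197 kN.

F ≈ 194.2 kN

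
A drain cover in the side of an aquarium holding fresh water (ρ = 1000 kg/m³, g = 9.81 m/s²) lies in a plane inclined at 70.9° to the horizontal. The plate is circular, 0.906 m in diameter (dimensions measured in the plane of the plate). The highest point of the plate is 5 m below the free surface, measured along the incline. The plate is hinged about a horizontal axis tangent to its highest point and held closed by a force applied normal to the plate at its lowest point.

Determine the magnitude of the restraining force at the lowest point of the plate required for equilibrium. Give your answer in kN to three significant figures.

γ = ρg = 1000 × 9.81 = 9810 N/m³ = 9.81 kN/m³.
Let θ = 70.9° be the plate's angle to the horizontal; measure y along the incline from where the plane meets the free surface. Vertical depth h = y·sinθ with sinθ = 0.944949.
The centroid is at the centre, 0.453 m below the top of the plate, so y_c = 5 + 0.453 = 5.453 m and h_c = 5.453 × 0.944949 = 5.15281 m.
A = π(0.453)² = 0.644683 m².
Resultant F = γ·h_c·A = 9.81 × 5.15281 × 0.644683 = 32.5881 kN.
I_c = πr⁴/4 = π × 0.453⁴/4 = 0.0330737 m⁴.
Centre of pressure: y_p = y_c + I_c/(y_c·A) = 5.453 + 0.0330737/(5.453 × 0.644683) = 5.453 + 0.00940808 = 5.46241 m along the plane.
The resultant acts 0.453 + 0.00940808 = 0.462408 m (along the plate) below the hinge at the top edge, so the moment about the hinge is M = F × 0.462408 = 32.5881 × 0.462408 = 15.069 kN·m.
A normal force at the bottom, 0.906 m from the hinge, must supply this moment: P = 15.069/0.906 = 16.6325 kN.

P ≈ 16.6 kN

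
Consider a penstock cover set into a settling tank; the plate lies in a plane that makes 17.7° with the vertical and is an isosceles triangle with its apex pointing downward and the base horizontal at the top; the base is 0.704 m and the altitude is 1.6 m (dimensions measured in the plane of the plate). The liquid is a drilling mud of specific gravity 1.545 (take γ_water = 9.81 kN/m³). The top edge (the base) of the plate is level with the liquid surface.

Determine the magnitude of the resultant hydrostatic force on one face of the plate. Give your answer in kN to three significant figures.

F ≈ 4.34 kN

γ = 1.545 × 9.81 = 15.15645 kN/m³.
The plate makes 17.7° with the vertical, i.e. θ = 90° − 17.7° = 72.3° to the horizontal. Measuring y along the incline from the free-surface line, vertical depth h = y·sinθ with sinθ = 0.952661.
With the apex down, the centroid sits h/3 = 1.6/3 = 0.533333 m below the base (the top edge), so y_c = 0.533333 m and h_c = 0.533333 × 0.952661 = 0.508086 m.
A = ½ × 0.704 × 1.6 = 0.5632 m².
Resultant F = γ·h_c·A = 15.15645 × 0.508086 × 0.5632 = 4.33708 kN.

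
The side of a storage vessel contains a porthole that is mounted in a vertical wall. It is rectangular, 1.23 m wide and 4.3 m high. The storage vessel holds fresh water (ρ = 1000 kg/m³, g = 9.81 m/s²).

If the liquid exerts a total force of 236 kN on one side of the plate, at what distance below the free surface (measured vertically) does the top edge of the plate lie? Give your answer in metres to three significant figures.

γ = ρg = 1000 × 9.81 = 9810 N/m³ = 9.81 kN/m³.
A = 1.23 × 4.3 = 5.289 m².
From F = γ·h_c·A, the centroid depth is h_c = 236/(9.81 × 5.289) = 4.54851 m.
The centroid lies 4.3/2 = 2.15 m below the top edge, so the top edge sits at h_top = 4.54851 − 2.15 = 2.39851 m below the surface.

d_top ≈ 2.40 m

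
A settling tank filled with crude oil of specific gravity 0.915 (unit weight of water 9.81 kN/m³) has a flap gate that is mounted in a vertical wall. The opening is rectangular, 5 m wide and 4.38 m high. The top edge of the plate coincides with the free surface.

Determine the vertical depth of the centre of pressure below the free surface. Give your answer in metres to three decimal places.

h_p = 2.920 m

γ = 0.915 × 9.81 = 8.97615 kN/m³.
The centroid lies 4.38/2 = 2.19 m below the top edge, so the centroid depth is h_c = 2.19 m.
A = 5 × 4.38 = 21.9 m².
Resultant F = γ·h_c·A = 8.97615 × 2.19 × 21.9 = 430.505 kN.
I_c = b·h³/12 = 5 × 4.38³/12 = 35.0115 m⁴.
Centre of pressure: y_p = y_c + I_c/(y_c·A) = 2.19 + 35.0115/(2.19 × 21.9) = 2.19 + 0.729999 = 2.92 m along the plane.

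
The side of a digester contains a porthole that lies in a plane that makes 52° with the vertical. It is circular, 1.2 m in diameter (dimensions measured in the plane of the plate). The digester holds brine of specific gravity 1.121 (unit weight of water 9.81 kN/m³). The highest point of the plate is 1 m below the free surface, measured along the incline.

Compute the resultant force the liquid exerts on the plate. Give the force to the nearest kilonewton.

γ = 1.121 × 9.81 = 10.99701 kN/m³.
The plate makes 52° with the vertical, i.e. θ = 90° − 52° = 38° to the horizontal. Measuring y along the incline from the free-surface line, vertical depth h = y·sinθ with sinθ = 0.615661.
The centroid is at the centre, 0.6 m below the top of the plate, so y_c = 1 + 0.6 = 1.6 m and h_c = 1.6 × 0.615661 = 0.985058 m.
A = π(0.6)² = 1.13097 m².
Resultant F = γ·h_c·A = 10.99701 × 0.985058 × 1.13097 = 12.2515 kN.

F ≈ 12 kN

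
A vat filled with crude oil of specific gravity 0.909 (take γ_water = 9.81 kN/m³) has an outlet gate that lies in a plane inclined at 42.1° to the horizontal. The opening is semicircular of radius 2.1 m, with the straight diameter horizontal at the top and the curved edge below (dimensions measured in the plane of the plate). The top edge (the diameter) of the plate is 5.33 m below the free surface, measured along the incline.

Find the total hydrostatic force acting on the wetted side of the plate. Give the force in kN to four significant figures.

γ = 0.909 × 9.81 = 8.91729 kN/m³.
Let θ = 42.1° be the plate's angle to the horizontal; measure y along the incline from where the plane meets the free surface. Vertical depth h = y·sinθ with sinθ = 0.670427.
The centroid of a semicircle lies 4r/(3π) = 0.891268 m from the diameter, here below the top edge, so y_c = 5.33 + 0.891268 = 6.22127 m and h_c = 6.22127 × 0.670427 = 4.17091 m.
A = πr²/2 = π × 2.1²/2 = 6.92721 m².
Resultant F = γ·h_c·A = 8.91729 × 4.17091 × 6.92721 = 257.645 kN.

F ≈ 257.6 kN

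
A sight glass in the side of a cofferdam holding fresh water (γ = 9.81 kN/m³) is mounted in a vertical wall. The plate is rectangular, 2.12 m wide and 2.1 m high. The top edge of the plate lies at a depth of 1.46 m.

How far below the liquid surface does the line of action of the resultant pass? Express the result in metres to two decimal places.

h_p = 2.66 m

γ = 9.81 kN/m³.
The centroid lies 2.1/2 = 1.05 m below the top edge, so the centroid depth is h_c = 1.46 + 1.05 = 2.51 m.
A = 2.12 × 2.1 = 4.452 m².
Resultant F = γ·h_c·A = 9.81 × 2.51 × 4.452 = 109.622 kN.
I_c = b·h³/12 = 2.12 × 2.1³/12 = 1.63611 m⁴.
Centre of pressure: y_p = y_c + I_c/(y_c·A) = 2.51 + 1.63611/(2.51 × 4.452) = 2.51 + 0.146414 = 2.65641 m along the plane.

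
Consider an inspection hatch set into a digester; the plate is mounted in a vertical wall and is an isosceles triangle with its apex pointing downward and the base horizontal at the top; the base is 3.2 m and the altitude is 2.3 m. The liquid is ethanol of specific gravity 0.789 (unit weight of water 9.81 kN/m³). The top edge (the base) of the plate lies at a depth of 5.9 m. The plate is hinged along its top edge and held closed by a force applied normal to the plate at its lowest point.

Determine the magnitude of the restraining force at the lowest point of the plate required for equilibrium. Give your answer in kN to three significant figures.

P ≈ 66.9 kN

γ = 0.789 × 9.81 = 7.74009 kN/m³.
With the apex down, the centroid sits h/3 = 2.3/3 = 0.766667 m below the base (the top edge), so the centroid depth is h_c = 5.9 + 0.766667 = 6.66667 m.
A = ½ × 3.2 × 2.3 = 3.68 m².
Resultant F = γ·h_c·A = 7.74009 × 6.66667 × 3.68 = 189.89 kN.
I_c = b·h³/36 = 3.2 × 2.3³/36 = 1.08151 m⁴.
Centre of pressure: y_p = y_c + I_c/(y_c·A) = 6.66667 + 1.08151/(6.66667 × 3.68) = 6.66667 + 0.0440833 = 6.71075 m along the plane.
The resultant acts 0.766667 + 0.0440833 = 0.81075 m (along the plate) below the hinge at the top edge, so the moment about the hinge is M = F × 0.81075 = 189.89 × 0.81075 = 153.953 kN·m.
A normal force at the bottom, 2.3 m from the hinge, must supply this moment: P = 153.953/2.3 = 66.9361 kN.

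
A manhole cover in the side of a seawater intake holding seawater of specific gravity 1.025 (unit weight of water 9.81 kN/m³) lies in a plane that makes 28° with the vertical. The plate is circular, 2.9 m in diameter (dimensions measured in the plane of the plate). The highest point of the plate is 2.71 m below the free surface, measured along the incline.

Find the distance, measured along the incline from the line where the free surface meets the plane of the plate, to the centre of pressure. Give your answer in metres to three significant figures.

γ = 1.025 × 9.81 = 10.05525 kN/m³.
The plate makes 28° with the vertical, i.e. θ = 90° − 28° = 62° to the horizontal. Measuring y along the incline from the free-surface line, vertical depth h = y·sinθ with sinθ = 0.882948.
The centroid is at the centre, 1.45 m below the top of the plate, so y_c = 2.71 + 1.45 = 4.16 m and h_c = 4.16 × 0.882948 = 3.67306 m.
A = π(1.45)² = 6.6052 m².
Resultant F = γ·h_c·A = 10.05525 × 3.67306 × 6.6052 = 243.953 kN.
I_c = πr⁴/4 = π × 1.45⁴/4 = 3.47186 m⁴.
Centre of pressure: y_p = y_c + I_c/(y_c·A) = 4.16 + 3.47186/(4.16 × 6.6052) = 4.16 + 0.126352 = 4.28635 m along the plane.

y_p = 4.29 m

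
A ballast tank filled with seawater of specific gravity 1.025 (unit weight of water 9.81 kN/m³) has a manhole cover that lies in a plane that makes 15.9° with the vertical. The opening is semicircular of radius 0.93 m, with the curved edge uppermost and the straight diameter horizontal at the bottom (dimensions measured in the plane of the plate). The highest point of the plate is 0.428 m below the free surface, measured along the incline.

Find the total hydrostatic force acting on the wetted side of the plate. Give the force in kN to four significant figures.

γ = 1.025 × 9.81 = 10.05525 kN/m³.
The plate makes 15.9° with the vertical, i.e. θ = 90° − 15.9° = 74.1° to the horizontal. Measuring y along the incline from the free-surface line, vertical depth h = y·sinθ with sinθ = 0.961741.
The centroid lies 4r/(3π) = 0.394704 m above the diameter, so r − 4r/(3π) = 0.93 − 0.394704 = 0.535296 m below the topmost point, so y_c = 0.428 + 0.535296 = 0.963296 m and h_c = 0.963296 × 0.961741 = 0.926441 m.
A = πr²/2 = π × 0.93²/2 = 1.35858 m².
Resultant F = γ·h_c·A = 10.05525 × 0.926441 × 1.35858 = 12.656 kN.

F ≈ 12.66 kN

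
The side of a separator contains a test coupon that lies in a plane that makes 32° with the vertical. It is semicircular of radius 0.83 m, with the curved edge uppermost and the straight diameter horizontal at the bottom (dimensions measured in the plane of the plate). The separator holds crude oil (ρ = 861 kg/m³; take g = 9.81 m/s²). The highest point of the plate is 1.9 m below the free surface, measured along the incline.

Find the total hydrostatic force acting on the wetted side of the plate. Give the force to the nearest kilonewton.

F ≈ 18 kN

γ = ρg = 861 × 9.81 / 1000 = 8.44641 kN/m³.
The plate makes 32° with the vertical, i.e. θ = 90° − 32° = 58° to the horizontal. Measuring y along the incline from the free-surface line, vertical depth h = y·sinθ with sinθ = 0.848048.
The centroid lies 4r/(3π) = 0.352263 m above the diameter, so r − 4r/(3π) = 0.83 − 0.352263 = 0.477737 m below the topmost point, so y_c = 1.9 + 0.477737 = 2.37774 m and h_c = 2.37774 × 0.848048 = 2.01644 m.
A = πr²/2 = π × 0.83²/2 = 1.08212 m².
Resultant F = γ·h_c·A = 8.44641 × 2.01644 × 1.08212 = 18.4303 kN.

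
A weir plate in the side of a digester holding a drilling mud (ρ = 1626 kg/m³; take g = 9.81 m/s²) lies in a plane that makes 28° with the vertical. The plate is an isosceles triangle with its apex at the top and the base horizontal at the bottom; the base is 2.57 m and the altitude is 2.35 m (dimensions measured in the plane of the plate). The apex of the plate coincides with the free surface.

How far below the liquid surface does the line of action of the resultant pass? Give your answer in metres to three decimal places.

h_p = 1.556 m

γ = ρg = 1626 × 9.81 / 1000 = 15.95106 kN/m³.
The plate makes 28° with the vertical, i.e. θ = 90° − 28° = 62° to the horizontal. Measuring y along the incline from the free-surface line, vertical depth h = y·sinθ with sinθ = 0.882948.
With the apex up, the centroid sits 2h/3 = 2 × 2.35/3 = 1.56667 m below the apex, so y_c = 1.56667 m and h_c = 1.56667 × 0.882948 = 1.38329 m.
A = ½ × 2.57 × 2.35 = 3.01975 m².
Resultant F = γ·h_c·A = 15.95106 × 1.38329 × 3.01975 = 66.6306 kN.
I_c = b·h³/36 = 2.57 × 2.35³/36 = 0.926476 m⁴.
Centre of pressure: y_p = y_c + I_c/(y_c·A) = 1.56667 + 0.926476/(1.56667 × 3.01975) = 1.56667 + 0.195833 = 1.7625 m along the plane.
Vertically, h_p = y_p·sinθ = 1.7625 × 0.882948 = 1.5562 m.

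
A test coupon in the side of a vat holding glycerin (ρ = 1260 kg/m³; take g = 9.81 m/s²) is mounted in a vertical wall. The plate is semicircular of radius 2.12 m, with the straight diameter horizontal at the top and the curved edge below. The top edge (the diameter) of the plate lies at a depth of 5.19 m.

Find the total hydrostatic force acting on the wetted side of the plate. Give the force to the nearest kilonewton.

F ≈ 531 kN

γ = ρg = 1260 × 9.81 / 1000 = 12.3606 kN/m³.
The centroid of a semicircle lies 4r/(3π) = 0.899756 m from the diameter, here below the top edge, so the centroid depth is h_c = 5.19 + 0.899756 = 6.08976 m.
A = πr²/2 = π × 2.12²/2 = 7.05979 m².
Resultant F = γ·h_c·A = 12.3606 × 6.08976 × 7.05979 = 531.412 kN.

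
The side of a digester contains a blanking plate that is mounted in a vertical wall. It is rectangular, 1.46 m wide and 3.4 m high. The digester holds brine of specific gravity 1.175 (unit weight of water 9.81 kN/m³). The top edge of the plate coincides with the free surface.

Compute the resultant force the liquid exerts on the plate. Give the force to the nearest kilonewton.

F ≈ 97 kN

γ = 1.175 × 9.81 = 11.52675 kN/m³.
The centroid lies 3.4/2 = 1.7 m below the top edge, so the centroid depth is h_c = 1.7 m.
A = 1.46 × 3.4 = 4.964 m².
Resultant F = γ·h_c·A = 11.52675 × 1.7 × 4.964 = 97.2719 kN.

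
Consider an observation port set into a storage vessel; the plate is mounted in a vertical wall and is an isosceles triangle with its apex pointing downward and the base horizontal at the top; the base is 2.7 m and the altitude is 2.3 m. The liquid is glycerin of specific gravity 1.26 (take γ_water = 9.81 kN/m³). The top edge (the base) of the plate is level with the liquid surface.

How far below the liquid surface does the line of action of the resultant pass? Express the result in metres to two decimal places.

h_p = 1.15 m

γ = 1.26 × 9.81 = 12.3606 kN/m³.
With the apex down, the centroid sits h/3 = 2.3/3 = 0.766667 m below the base (the top edge), so the centroid depth is h_c = 0.766667 m.
A = ½ × 2.7 × 2.3 = 3.105 m².
Resultant F = γ·h_c·A = 12.3606 × 0.766667 × 3.105 = 29.4244 kN.
I_c = b·h³/36 = 2.7 × 2.3³/36 = 0.912525 m⁴.
Centre of pressure: y_p = y_c + I_c/(y_c·A) = 0.766667 + 0.912525/(0.766667 × 3.105) = 0.766667 + 0.383333 = 1.15 m along the plane.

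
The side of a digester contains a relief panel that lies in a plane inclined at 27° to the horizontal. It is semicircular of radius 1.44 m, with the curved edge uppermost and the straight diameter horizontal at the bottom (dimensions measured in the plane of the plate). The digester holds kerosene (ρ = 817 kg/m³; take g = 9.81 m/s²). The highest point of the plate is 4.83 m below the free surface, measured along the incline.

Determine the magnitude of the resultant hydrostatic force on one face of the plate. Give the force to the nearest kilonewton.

F ≈ 67 kN

γ = ρg = 817 × 9.81 / 1000 = 8.01477 kN/m³.
Let θ = 27° be the plate's angle to the horizontal; measure y along the incline from where the plane meets the free surface. Vertical depth h = y·sinθ with sinθ = 0.453990.
The centroid lies 4r/(3π) = 0.611155 m above the diameter, so r − 4r/(3π) = 1.44 − 0.611155 = 0.828845 m below the topmost point, so y_c = 4.83 + 0.828845 = 5.65885 m and h_c = 5.65885 × 0.453990 = 2.56906 m.
A = πr²/2 = π × 1.44²/2 = 3.2572 m².
Resultant F = γ·h_c·A = 8.01477 × 2.56906 × 3.2572 = 67.0671 kN.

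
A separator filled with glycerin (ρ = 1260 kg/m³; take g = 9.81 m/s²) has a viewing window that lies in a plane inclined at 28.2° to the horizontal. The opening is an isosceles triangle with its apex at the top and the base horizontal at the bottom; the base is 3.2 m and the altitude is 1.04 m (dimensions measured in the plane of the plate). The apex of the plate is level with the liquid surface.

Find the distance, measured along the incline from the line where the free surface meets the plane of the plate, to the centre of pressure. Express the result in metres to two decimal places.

y_p = 0.78 m

γ = ρg = 1260 × 9.81 / 1000 = 12.3606 kN/m³.
Let θ = 28.2° be the plate's angle to the horizontal; measure y along the incline from where the plane meets the free surface. Vertical depth h = y·sinθ with sinθ = 0.472551.
With the apex up, the centroid sits 2h/3 = 2 × 1.04/3 = 0.693333 m below the apex, so y_c = 0.693333 m and h_c = 0.693333 × 0.472551 = 0.327635 m.
A = ½ × 3.2 × 1.04 = 1.664 m².
Resultant F = γ·h_c·A = 12.3606 × 0.327635 × 1.664 = 6.73881 kN.
I_c = b·h³/36 = 3.2 × 1.04³/36 = 0.0999879 m⁴.
Centre of pressure: y_p = y_c + I_c/(y_c·A) = 0.693333 + 0.0999879/(0.693333 × 1.664) = 0.693333 + 0.0866667 = 0.78 m along the plane.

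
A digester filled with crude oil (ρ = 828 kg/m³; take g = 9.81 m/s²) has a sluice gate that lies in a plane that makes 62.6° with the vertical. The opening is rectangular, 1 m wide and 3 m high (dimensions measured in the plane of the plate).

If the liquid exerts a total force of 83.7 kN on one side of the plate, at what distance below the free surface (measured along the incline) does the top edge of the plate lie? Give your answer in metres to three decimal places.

y_top ≈ 5.964 m

γ = ρg = 828 × 9.81 / 1000 = 8.12268 kN/m³.
A = 1 × 3 = 3 m².
From F = γ·h_c·A, the centroid depth is h_c = 83.7/(8.12268 × 3) = 3.43483 m.
The plate makes 62.6° with the vertical, i.e. θ = 90° − 62.6° = 27.4° to the horizontal. Measuring y along the incline from the free-surface line, vertical depth h = y·sinθ with sinθ = 0.460200.
Along the incline, y_c = h_c/sinθ = 3.43483/0.460200 = 7.46378 m.
The centroid lies 3/2 = 1.5 m below the top edge, so the top edge sits at y_top = 7.46378 − 1.5 = 5.96378 m along the incline.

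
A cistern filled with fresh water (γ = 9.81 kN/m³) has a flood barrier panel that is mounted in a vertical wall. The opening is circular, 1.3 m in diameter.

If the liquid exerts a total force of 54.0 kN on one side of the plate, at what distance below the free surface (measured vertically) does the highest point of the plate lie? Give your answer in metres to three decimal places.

γ = 9.81 kN/m³.
A = π(0.65)² = 1.32732 m².
From F = γ·h_c·A, the centroid depth is h_c = 54.0/(9.81 × 1.32732) = 4.14714 m.
The centroid is at the centre, 0.65 m below the top of the plate, so the highest point sits at h_top = 4.14714 − 0.65 = 3.49714 m below the surface.

d_top ≈ 3.497 m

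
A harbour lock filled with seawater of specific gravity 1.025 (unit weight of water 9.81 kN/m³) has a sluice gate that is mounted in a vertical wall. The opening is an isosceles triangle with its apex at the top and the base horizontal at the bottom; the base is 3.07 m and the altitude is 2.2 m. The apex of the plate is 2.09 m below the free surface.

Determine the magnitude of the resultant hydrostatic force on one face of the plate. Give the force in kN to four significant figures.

γ = 1.025 × 9.81 = 10.05525 kN/m³.
With the apex up, the centroid sits 2h/3 = 2 × 2.2/3 = 1.46667 m below the apex, so the centroid depth is h_c = 2.09 + 1.46667 = 3.55667 m.
A = ½ × 3.07 × 2.2 = 3.377 m².
Resultant F = γ·h_c·A = 10.05525 × 3.55667 × 3.377 = 120.772 kN.

F ≈ 120.8 kN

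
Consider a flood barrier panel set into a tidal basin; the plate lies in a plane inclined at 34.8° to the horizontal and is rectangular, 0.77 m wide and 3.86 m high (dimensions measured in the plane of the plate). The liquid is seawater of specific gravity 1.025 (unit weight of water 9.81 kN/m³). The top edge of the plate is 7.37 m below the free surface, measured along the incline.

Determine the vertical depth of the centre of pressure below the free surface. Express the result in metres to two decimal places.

γ = 1.025 × 9.81 = 10.05525 kN/m³.
Let θ = 34.8° be the plate's angle to the horizontal; measure y along the incline from where the plane meets the free surface. Vertical depth h = y·sinθ with sinθ = 0.570714.
The centroid lies 3.86/2 = 1.93 m below the top edge, so y_c = 7.37 + 1.93 = 9.3 m and h_c = 9.3 × 0.570714 = 5.30764 m.
A = 0.77 × 3.86 = 2.9722 m².
Resultant F = γ·h_c·A = 10.05525 × 5.30764 × 2.9722 = 158.625 kN.
I_c = b·h³/12 = 0.77 × 3.86³/12 = 3.69038 m⁴.
Centre of pressure: y_p = y_c + I_c/(y_c·A) = 9.3 + 3.69038/(9.3 × 2.9722) = 9.3 + 0.133509 = 9.43351 m along the plane.
Vertically, h_p = y_p·sinθ = 9.43351 × 0.570714 = 5.38384 m.

h_p = 5.38 m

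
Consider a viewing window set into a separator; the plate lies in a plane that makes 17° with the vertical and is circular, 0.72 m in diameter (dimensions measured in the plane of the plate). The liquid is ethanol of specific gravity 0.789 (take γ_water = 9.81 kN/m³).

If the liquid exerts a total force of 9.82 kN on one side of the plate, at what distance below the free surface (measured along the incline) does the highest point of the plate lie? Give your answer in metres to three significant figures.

γ = 0.789 × 9.81 = 7.74009 kN/m³.
A = π(0.36)² = 0.40715 m².
From F = γ·h_c·A, the centroid depth is h_c = 9.82/(7.74009 × 0.40715) = 3.1161 m.
The plate makes 17° with the vertical, i.e. θ = 90° − 17° = 73° to the horizontal. Measuring y along the incline from the free-surface line, vertical depth h = y·sinθ with sinθ = 0.956305.
Along the incline, y_c = h_c/sinθ = 3.1161/0.956305 = 3.25848 m.
The centroid is at the centre, 0.36 m below the top of the plate, so the highest point sits at y_top = 3.25848 − 0.36 = 2.89848 m along the incline.

y_top ≈ 2.90 m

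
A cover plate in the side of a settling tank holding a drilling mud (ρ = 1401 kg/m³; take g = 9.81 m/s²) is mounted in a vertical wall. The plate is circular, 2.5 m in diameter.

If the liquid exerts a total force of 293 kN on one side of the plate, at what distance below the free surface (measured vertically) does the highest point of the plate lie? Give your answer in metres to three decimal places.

d_top ≈ 3.093 m

γ = ρg = 1401 × 9.81 / 1000 = 13.74381 kN/m³.
A = π(1.25)² = 4.90874 m².
From F = γ·h_c·A, the centroid depth is h_c = 293/(13.74381 × 4.90874) = 4.34301 m.
The centroid is at the centre, 1.25 m below the top of the plate, so the highest point sits at h_top = 4.34301 − 1.25 = 3.09301 m below the surface.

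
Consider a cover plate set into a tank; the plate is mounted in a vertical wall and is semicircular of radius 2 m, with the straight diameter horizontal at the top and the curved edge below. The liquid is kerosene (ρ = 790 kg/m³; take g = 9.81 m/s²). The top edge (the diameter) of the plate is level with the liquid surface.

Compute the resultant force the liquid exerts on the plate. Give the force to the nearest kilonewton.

F ≈ 41 kN

γ = ρg = 790 × 9.81 / 1000 = 7.7499 kN/m³.
The centroid of a semicircle lies 4r/(3π) = 0.848826 m from the diameter, here below the top edge, so the centroid depth is h_c = 0.848826 m.
A = πr²/2 = π × 2²/2 = 6.28319 m².
Resultant F = γ·h_c·A = 7.7499 × 0.848826 × 6.28319 = 41.3328 kN.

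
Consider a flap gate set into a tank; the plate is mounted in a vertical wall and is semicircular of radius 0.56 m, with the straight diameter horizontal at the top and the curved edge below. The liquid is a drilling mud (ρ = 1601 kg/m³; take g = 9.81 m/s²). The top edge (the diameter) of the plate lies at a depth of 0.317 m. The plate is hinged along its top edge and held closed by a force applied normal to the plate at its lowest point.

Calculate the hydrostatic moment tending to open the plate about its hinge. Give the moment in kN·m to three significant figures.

M ≈ 1.19 kN·m

γ = ρg = 1601 × 9.81 / 1000 = 15.70581 kN/m³.
The centroid of a semicircle lies 4r/(3π) = 0.237671 m from the diameter, here below the top edge, so the centroid depth is h_c = 0.317 + 0.237671 = 0.554671 m.
A = πr²/2 = π × 0.56²/2 = 0.492602 m².
Resultant F = γ·h_c·A = 15.70581 × 0.554671 × 0.492602 = 4.29133 kN.
I_c = (π/8 − 8/(9π))·r⁴ = 0.109757 × 0.56⁴ = 0.010794 m⁴.
Centre of pressure: y_p = y_c + I_c/(y_c·A) = 0.554671 + 0.010794/(0.554671 × 0.492602) = 0.554671 + 0.0395049 = 0.594176 m along the plane.
The resultant acts 0.237671 + 0.0395049 = 0.277176 m (along the plate) below the hinge at the top edge, so the moment about the hinge is M = F × 0.277176 = 4.29133 × 0.277176 = 1.18945 kN·m.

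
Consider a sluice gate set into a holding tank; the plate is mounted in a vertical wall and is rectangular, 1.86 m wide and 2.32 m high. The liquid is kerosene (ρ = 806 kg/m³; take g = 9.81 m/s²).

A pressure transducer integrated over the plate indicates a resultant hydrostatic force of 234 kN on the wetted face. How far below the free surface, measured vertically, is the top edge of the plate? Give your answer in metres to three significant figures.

γ = ρg = 806 × 9.81 / 1000 = 7.90686 kN/m³.
A = 1.86 × 2.32 = 4.3152 m².
From F = γ·h_c·A, the centroid depth is h_c = 234/(7.90686 × 4.3152) = 6.85821 m.
The centroid lies 2.32/2 = 1.16 m below the top edge, so the top edge sits at h_top = 6.85821 − 1.16 = 5.69821 m below the surface.

d_top ≈ 5.70 m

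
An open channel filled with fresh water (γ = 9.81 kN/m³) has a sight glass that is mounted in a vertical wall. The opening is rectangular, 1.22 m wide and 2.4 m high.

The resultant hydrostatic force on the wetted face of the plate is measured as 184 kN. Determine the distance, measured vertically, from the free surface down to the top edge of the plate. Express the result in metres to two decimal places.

d_top ≈ 5.21 m

γ = 9.81 kN/m³.
A = 1.22 × 2.4 = 2.928 m².
From F = γ·h_c·A, the centroid depth is h_c = 184/(9.81 × 2.928) = 6.40586 m.
The centroid lies 2.4/2 = 1.2 m below the top edge, so the top edge sits at h_top = 6.40586 − 1.2 = 5.20586 m below the surface.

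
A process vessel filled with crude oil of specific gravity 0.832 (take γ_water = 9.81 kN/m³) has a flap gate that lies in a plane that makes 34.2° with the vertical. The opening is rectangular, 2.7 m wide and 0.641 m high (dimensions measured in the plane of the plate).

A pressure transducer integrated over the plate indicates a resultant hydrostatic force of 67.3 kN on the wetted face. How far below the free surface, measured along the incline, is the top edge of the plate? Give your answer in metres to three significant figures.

y_top ≈ 5.44 m

γ = 0.832 × 9.81 = 8.16192 kN/m³.
A = 2.7 × 0.641 = 1.7307 m².
From F = γ·h_c·A, the centroid depth is h_c = 67.3/(8.16192 × 1.7307) = 4.76432 m.
The plate makes 34.2° with the vertical, i.e. θ = 90° − 34.2° = 55.8° to the horizontal. Measuring y along the incline from the free-surface line, vertical depth h = y·sinθ with sinθ = 0.827081.
Along the incline, y_c = h_c/sinθ = 4.76432/0.827081 = 5.7604 m.
The centroid lies 0.641/2 = 0.3205 m below the top edge, so the top edge sits at y_top = 5.7604 − 0.3205 = 5.4399 m along the incline.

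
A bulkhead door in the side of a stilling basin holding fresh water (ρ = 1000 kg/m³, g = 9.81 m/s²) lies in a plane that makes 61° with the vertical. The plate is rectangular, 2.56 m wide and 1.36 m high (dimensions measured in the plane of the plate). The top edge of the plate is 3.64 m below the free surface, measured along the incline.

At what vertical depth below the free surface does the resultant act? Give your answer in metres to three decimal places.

h_p = 2.112 m

γ = ρg = 1000 × 9.81 = 9810 N/m³ = 9.81 kN/m³.
The plate makes 61° with the vertical, i.e. θ = 90° − 61° = 29° to the horizontal. Measuring y along the incline from the free-surface line, vertical depth h = y·sinθ with sinθ = 0.484810.
The centroid lies 1.36/2 = 0.68 m below the top edge, so y_c = 3.64 + 0.68 = 4.32 m and h_c = 4.32 × 0.484810 = 2.09438 m.
A = 2.56 × 1.36 = 3.4816 m².
Resultant F = γ·h_c·A = 9.81 × 2.09438 × 3.4816 = 71.5325 kN.
I_c = b·h³/12 = 2.56 × 1.36³/12 = 0.536631 m⁴.
Centre of pressure: y_p = y_c + I_c/(y_c·A) = 4.32 + 0.536631/(4.32 × 3.4816) = 4.32 + 0.035679 = 4.35568 m along the plane.
Vertically, h_p = y_p·sinθ = 4.35568 × 0.484810 = 2.11168 m.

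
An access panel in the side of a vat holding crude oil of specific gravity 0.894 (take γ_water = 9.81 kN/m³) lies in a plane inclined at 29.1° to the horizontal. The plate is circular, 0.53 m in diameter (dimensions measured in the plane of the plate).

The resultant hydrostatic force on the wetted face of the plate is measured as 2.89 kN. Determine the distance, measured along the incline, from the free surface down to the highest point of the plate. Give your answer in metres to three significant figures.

y_top ≈ 2.81 m

γ = 0.894 × 9.81 = 8.77014 kN/m³.
A = π(0.265)² = 0.220618 m².
From F = γ·h_c·A, the centroid depth is h_c = 2.89/(8.77014 × 0.220618) = 1.49366 m.
Let θ = 29.1° be the plate's angle to the horizontal; measure y along the incline from where the plane meets the free surface. Vertical depth h = y·sinθ with sinθ = 0.486335.
Along the incline, y_c = h_c/sinθ = 1.49366/0.486335 = 3.07126 m.
The centroid is at the centre, 0.265 m below the top of the plate, so the highest point sits at y_top = 3.07126 − 0.265 = 2.80626 m along the incline.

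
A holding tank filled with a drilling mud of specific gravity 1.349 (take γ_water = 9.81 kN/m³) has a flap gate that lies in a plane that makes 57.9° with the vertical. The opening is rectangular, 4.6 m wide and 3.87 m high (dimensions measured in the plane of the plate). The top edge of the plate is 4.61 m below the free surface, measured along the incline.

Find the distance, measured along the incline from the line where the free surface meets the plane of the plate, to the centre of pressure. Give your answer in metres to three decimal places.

y_p = 6.736 m

γ = 1.349 × 9.81 = 13.23369 kN/m³.
The plate makes 57.9° with the vertical, i.e. θ = 90° − 57.9° = 32.1° to the horizontal. Measuring y along the incline from the free-surface line, vertical depth h = y·sinθ with sinθ = 0.531399.
The centroid lies 3.87/2 = 1.935 m below the top edge, so y_c = 4.61 + 1.935 = 6.545 m and h_c = 6.545 × 0.531399 = 3.47801 m.
A = 4.6 × 3.87 = 17.802 m².
Resultant F = γ·h_c·A = 13.23369 × 3.47801 × 17.802 = 819.371 kN.
I_c = b·h³/12 = 4.6 × 3.87³/12 = 22.2182 m⁴.
Centre of pressure: y_p = y_c + I_c/(y_c·A) = 6.545 + 22.2182/(6.545 × 17.802) = 6.545 + 0.190691 = 6.73569 m along the plane.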